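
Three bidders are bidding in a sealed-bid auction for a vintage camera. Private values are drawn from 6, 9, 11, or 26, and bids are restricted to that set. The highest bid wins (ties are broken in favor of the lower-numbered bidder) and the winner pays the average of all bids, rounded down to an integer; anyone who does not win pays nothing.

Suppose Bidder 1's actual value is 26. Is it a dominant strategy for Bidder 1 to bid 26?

Consider the case where Bidder 2 bids 6 and Bidder 3 bids 6.
Truthful bid 26: wins, pays 12, utility 26 - 12 = 14.
Bid 6 instead: wins, pays 6, utility 26 - 6 = 20.
Since 20 > 14, bidding 6 is strictly better here, so truthful bidding is not dominant.

No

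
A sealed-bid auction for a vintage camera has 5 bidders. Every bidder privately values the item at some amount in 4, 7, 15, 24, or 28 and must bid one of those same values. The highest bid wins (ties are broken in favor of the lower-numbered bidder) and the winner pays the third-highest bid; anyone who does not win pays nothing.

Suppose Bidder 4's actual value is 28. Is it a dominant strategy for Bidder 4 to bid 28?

Yes

Check each profile of the others' bids and compare truth against every alternative bid.
Others bid (4, 4, 4, 28): truth gives 24, best alternative gives 0.
Others bid (4, 4, 24, 4): truth gives 24, best alternative gives 0.
Others bid (4, 24, 4, 4): truth gives 24, best alternative gives 0.
Others bid (24, 4, 4, 4): truth gives 24, best alternative gives 0.
Others bid (4, 4, 7, 28): truth gives 21, best alternative gives 0.
Others bid (4, 4, 24, 7): truth gives 21, best alternative gives 0.
(Remaining 619 profiles checked similarly; truth is weakly best in each.)
In every case the truthful bid is at least as good as any alternative, so it is a dominant strategy.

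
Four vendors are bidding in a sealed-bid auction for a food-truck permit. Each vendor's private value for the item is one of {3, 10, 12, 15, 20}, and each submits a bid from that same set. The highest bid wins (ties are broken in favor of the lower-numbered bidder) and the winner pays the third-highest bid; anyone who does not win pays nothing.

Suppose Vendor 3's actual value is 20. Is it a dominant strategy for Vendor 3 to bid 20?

Yes

Check each profile of the others' bids and compare truth against every alternative bid.
Others bid (3, 3, 20): truth gives 17, best alternative gives 0.
Others bid (3, 15, 3): truth gives 17, best alternative gives 0.
Others bid (15, 3, 3): truth gives 17, best alternative gives 0.
Others bid (3, 10, 20): truth gives 10, best alternative gives 0.
Others bid (3, 15, 10): truth gives 10, best alternative gives 0.
Others bid (10, 3, 20): truth gives 10, best alternative gives 0.
(Remaining 119 profiles checked similarly; truth is weakly best in each.)
In every case the truthful bid is at least as good as any alternative, so it is a dominant strategy.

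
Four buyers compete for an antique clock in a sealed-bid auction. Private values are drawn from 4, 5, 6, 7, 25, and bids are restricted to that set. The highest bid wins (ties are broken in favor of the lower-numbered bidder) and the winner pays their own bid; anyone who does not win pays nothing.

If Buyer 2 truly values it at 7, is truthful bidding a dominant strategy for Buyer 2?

Consider the case where Buyer 1 bids 4, Buyer 3 bids 4 and Buyer 4 bids 4.
Truthful bid 7: wins, pays 7, utility 7 - 7 = 0.
Bid 5 instead: wins, pays 5, utility 7 - 5 = 2.
Since 2 > 0, bidding 5 is strictly better here, so truthful bidding is not dominant.

No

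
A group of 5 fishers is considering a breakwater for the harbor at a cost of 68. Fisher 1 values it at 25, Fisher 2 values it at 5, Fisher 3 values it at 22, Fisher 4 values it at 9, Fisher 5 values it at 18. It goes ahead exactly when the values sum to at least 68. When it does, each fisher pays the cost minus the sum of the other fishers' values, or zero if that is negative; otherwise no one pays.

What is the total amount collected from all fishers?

Total value 79 ≥ cost 68, so it is built.
Fisher 1: others sum to 54; max(0, 68 - 54) = 14.
Fisher 2: others sum to 74; max(0, 68 - 74) = 0.
Fisher 3: others sum to 57; max(0, 68 - 57) = 11.
Fisher 4: others sum to 70; max(0, 68 - 70) = 0.
Fisher 5: others sum to 61; max(0, 68 - 61) = 7.
Total collected = 14 + 0 + 11 + 0 + 7 = 32.

32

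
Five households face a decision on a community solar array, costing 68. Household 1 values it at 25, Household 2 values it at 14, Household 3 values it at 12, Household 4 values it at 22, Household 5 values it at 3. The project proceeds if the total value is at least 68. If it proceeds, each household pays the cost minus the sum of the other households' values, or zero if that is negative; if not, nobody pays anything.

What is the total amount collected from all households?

41

Total value 76 ≥ cost 68, so it is built.
Household 1: others sum to 51; max(0, 68 - 51) = 17.
Household 2: others sum to 62; max(0, 68 - 62) = 6.
Household 3: others sum to 64; max(0, 68 - 64) = 4.
Household 4: others sum to 54; max(0, 68 - 54) = 14.
Household 5: others sum to 73; max(0, 68 - 73) = 0.
Total collected = 17 + 6 + 4 + 14 + 0 = 41.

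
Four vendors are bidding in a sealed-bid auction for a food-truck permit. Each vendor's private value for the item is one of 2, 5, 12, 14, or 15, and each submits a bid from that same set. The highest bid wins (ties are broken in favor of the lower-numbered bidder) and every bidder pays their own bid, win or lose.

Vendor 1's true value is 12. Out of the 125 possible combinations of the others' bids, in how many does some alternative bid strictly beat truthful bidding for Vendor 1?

Others bid (2, 2, 2): truth gives 0; bid 2 gives 10 > 0. Violating.
Others bid (2, 2, 5): truth gives 0; bid 5 gives 7 > 0. Violating.
Others bid (2, 2, 14): truth gives -12; bid 2 gives -2 > -12. Violating.
Others bid (2, 2, 15): truth gives -12; bid 2 gives -2 > -12. Violating.
Others bid (2, 2, 12): truth gives 0; no alternative beats it.
Others bid (2, 5, 12): truth gives 0; no alternative beats it.
(Checking all 125 profiles: 106 have a profitable deviation, 19 do not.)

106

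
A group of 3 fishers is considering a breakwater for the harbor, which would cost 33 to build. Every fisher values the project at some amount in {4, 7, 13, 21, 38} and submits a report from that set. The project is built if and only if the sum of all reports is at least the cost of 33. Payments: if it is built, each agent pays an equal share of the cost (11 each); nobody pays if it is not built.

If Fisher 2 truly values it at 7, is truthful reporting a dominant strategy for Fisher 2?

Consider the case where Fisher 1 reports 7 and Fisher 3 reports 21.
Truthful report 7: project built, pays 11, utility 7 - 11 = -4.
Report 4 instead: project not built, utility 0.
Since 0 > -4, reporting 4 is strictly better here, so truthful reporting is not dominant.

No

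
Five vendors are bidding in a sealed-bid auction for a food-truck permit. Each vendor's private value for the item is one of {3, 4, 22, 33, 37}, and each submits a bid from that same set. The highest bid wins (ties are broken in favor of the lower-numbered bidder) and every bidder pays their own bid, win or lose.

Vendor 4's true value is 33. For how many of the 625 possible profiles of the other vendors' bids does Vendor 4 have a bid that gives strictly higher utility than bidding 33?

Others bid (3, 3, 3, 3): truth gives 0; bid 4 gives 29 > 0. Violating.
Others bid (3, 3, 3, 4): truth gives 0; bid 4 gives 29 > 0. Violating.
Others bid (3, 3, 3, 22): truth gives 0; bid 22 gives 11 > 0. Violating.
Others bid (3, 3, 3, 37): truth gives -33; bid 3 gives -3 > -33. Violating.
Others bid (3, 3, 3, 33): truth gives 0; no alternative beats it.
Others bid (3, 3, 4, 33): truth gives 0; no alternative beats it.
(Checking all 625 profiles: 541 have a profitable deviation, 84 do not.)

541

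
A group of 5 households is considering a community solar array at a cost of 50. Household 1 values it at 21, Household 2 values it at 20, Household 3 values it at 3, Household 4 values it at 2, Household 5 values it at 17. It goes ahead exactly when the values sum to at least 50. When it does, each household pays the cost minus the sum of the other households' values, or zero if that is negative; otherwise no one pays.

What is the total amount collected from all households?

19

Total value 63 ≥ cost 50, so it is built.
Household 1: others sum to 42; max(0, 50 - 42) = 8.
Household 2: others sum to 43; max(0, 50 - 43) = 7.
Household 3: others sum to 60; max(0, 50 - 60) = 0.
Household 4: others sum to 61; max(0, 50 - 61) = 0.
Household 5: others sum to 46; max(0, 50 - 46) = 4.
Total collected = 8 + 7 + 0 + 0 + 4 = 19.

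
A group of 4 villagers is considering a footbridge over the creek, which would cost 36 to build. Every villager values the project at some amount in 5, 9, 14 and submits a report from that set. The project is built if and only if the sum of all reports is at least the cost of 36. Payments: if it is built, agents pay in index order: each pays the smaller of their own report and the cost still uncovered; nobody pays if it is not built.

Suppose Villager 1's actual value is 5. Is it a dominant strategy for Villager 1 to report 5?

Check each profile of the others' reports and compare truth against every alternative report.
Others report (5, 9, 14): truth gives 0, best alternative gives -4.
Others report (5, 14, 9): truth gives 0, best alternative gives -4.
Others report (5, 14, 14): truth gives 0, best alternative gives -4.
Others report (9, 5, 14): truth gives 0, best alternative gives -4.
Others report (9, 9, 9): truth gives 0, best alternative gives -4.
Others report (9, 9, 14): truth gives 0, best alternative gives -4.
(Remaining 21 profiles checked similarly; truth is weakly best in each.)
In every case the truthful report is at least as good as any alternative, so it is a dominant strategy.

Yes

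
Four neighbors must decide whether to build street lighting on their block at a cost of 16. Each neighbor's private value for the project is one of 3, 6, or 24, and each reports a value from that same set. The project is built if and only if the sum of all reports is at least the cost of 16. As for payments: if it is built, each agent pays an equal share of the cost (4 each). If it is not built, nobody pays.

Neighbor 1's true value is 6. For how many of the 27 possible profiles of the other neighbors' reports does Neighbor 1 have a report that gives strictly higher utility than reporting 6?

1

Others report (3, 3, 3): truth gives 0; report 24 gives 2 > 0. Violating.
Others report (3, 3, 6): truth gives 2; no alternative beats it.
Others report (3, 3, 24): truth gives 2; no alternative beats it.
(Checking all 27 profiles: 1 has a profitable deviation, 26 do not.)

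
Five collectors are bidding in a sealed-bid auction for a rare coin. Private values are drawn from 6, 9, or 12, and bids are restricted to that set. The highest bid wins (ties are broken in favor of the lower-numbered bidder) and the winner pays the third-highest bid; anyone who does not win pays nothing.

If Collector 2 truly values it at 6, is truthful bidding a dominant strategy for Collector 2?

Check each profile of the others' bids and compare truth against every alternative bid.
Others bid (6, 6, 9, 9): truth gives 0, best alternative gives -3.
Others bid (6, 9, 6, 9): truth gives 0, best alternative gives -3.
Others bid (6, 9, 9, 6): truth gives 0, best alternative gives -3.
Others bid (6, 9, 9, 9): truth gives 0, best alternative gives -3.
Others bid (6, 6, 6, 6): truth gives 0, best alternative gives 0.
Others bid (6, 6, 6, 9): truth gives 0, best alternative gives 0.
(Remaining 75 profiles checked similarly; truth is weakly best in each.)
In every case the truthful bid is at least as good as any alternative, so it is a dominant strategy.

Yes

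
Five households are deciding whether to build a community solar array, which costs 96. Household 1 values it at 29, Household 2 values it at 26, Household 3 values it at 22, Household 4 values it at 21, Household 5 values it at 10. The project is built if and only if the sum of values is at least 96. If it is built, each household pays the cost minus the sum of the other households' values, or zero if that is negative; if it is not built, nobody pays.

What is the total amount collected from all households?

Total value 108 ≥ cost 96, so it is built.
Household 1: others sum to 79; max(0, 96 - 79) = 17.
Household 2: others sum to 82; max(0, 96 - 82) = 14.
Household 3: others sum to 86; max(0, 96 - 86) = 10.
Household 4: others sum to 87; max(0, 96 - 87) = 9.
Household 5: others sum to 98; max(0, 96 - 98) = 0.
Total collected = 17 + 14 + 10 + 9 + 0 = 50.

50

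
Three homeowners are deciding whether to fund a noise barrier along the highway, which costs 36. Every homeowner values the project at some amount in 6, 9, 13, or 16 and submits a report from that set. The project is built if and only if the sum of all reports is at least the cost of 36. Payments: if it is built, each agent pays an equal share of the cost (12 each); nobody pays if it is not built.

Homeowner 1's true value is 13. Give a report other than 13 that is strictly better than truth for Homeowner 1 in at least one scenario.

16

Suppose Homeowner 2 reports 6 and Homeowner 3 reports 16.
Report 13: project not built, utility 0.
Report 16: project built, pays 12, utility 13 - 12 = 1.
So reporting 16 beats truth here (1 > 0).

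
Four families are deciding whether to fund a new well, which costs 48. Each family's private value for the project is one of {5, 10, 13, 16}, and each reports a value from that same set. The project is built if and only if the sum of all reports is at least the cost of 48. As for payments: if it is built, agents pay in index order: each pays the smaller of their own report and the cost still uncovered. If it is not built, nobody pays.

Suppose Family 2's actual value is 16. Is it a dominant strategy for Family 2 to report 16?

Consider the case where Family 1 reports 5, Family 3 reports 16 and Family 4 reports 16.
Truthful report 16: project built, pays 16, utility 16 - 16 = 0.
Report 13 instead: project built, pays 13, utility 16 - 13 = 3.
Since 3 > 0, reporting 13 is strictly better here, so truthful reporting is not dominant.

No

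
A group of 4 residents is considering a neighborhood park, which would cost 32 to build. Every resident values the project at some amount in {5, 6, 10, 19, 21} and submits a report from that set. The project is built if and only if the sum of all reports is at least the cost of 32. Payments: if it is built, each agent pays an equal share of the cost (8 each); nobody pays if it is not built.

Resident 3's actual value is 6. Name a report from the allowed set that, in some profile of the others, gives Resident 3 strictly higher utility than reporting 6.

5

Suppose Resident 1 reports 6, Resident 2 reports 10 and Resident 4 reports 10.
Report 6: project built, pays 8, utility 6 - 8 = -2.
Report 5: project not built, utility 0.
So reporting 5 beats truth here (0 > -2).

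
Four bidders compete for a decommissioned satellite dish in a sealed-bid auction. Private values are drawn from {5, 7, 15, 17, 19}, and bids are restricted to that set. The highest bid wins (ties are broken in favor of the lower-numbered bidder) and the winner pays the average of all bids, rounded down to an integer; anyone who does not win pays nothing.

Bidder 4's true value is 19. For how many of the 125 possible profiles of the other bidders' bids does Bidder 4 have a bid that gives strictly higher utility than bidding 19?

18

Others bid (5, 5, 5): truth gives 11; bid 7 gives 14 > 11. Violating.
Others bid (5, 5, 7): truth gives 10; bid 15 gives 11 > 10. Violating.
Others bid (5, 5, 15): truth gives 8; bid 17 gives 9 > 8. Violating.
Others bid (5, 7, 5): truth gives 10; bid 15 gives 11 > 10. Violating.
Others bid (5, 5, 17): truth gives 8; no alternative beats it.
Others bid (5, 5, 19): truth gives 0; no alternative beats it.
(Checking all 125 profiles: 18 have a profitable deviation, 107 do not.)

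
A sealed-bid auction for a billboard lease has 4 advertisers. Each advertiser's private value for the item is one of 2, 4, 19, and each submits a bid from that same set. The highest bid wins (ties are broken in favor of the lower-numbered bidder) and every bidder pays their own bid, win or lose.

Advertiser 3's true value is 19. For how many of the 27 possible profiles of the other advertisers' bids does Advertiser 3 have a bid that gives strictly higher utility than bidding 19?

17

Others bid (2, 2, 2): truth gives 0; bid 4 gives 15 > 0. Violating.
Others bid (2, 2, 4): truth gives 0; bid 4 gives 15 > 0. Violating.
Others bid (2, 19, 2): truth gives -19; bid 2 gives -2 > -19. Violating.
Others bid (2, 19, 4): truth gives -19; bid 2 gives -2 > -19. Violating.
Others bid (2, 2, 19): truth gives 0; no alternative beats it.
Others bid (2, 4, 2): truth gives 0; no alternative beats it.
(Checking all 27 profiles: 17 have a profitable deviation, 10 do not.)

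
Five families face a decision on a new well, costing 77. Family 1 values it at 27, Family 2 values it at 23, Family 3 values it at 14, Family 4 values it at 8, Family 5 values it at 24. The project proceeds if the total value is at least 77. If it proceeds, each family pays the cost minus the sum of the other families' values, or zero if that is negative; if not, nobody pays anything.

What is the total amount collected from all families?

17

Total value 96 ≥ cost 77, so it is built.
Family 1: others sum to 69; max(0, 77 - 69) = 8.
Family 2: others sum to 73; max(0, 77 - 73) = 4.
Family 3: others sum to 82; max(0, 77 - 82) = 0.
Family 4: others sum to 88; max(0, 77 - 88) = 0.
Family 5: others sum to 72; max(0, 77 - 72) = 5.
Total collected = 8 + 4 + 0 + 0 + 5 = 17.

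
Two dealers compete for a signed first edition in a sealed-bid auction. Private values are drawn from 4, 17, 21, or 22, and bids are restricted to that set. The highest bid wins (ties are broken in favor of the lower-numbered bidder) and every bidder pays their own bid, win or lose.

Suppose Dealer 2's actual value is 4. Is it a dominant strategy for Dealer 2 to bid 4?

Check each profile of the others' bids and compare truth against every alternative bid.
Others bid (17): truth gives -4, best alternative gives -17.
Others bid (21): truth gives -4, best alternative gives -17.
Others bid (22): truth gives -4, best alternative gives -17.
Others bid (4): truth gives -4, best alternative gives -13.
In every case the truthful bid is at least as good as any alternative, so it is a dominant strategy.

Yes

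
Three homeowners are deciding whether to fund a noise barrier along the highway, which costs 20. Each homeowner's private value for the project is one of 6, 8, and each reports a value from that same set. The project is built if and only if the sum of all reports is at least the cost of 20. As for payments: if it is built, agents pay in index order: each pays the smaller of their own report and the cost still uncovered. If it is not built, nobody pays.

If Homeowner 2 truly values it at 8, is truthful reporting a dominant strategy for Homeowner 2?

Consider the case where Homeowner 1 reports 6 and Homeowner 3 reports 8.
Truthful report 8: project built, pays 8, utility 8 - 8 = 0.
Report 6 instead: project built, pays 6, utility 8 - 6 = 2.
Since 2 > 0, reporting 6 is strictly better here, so truthful reporting is not dominant.

No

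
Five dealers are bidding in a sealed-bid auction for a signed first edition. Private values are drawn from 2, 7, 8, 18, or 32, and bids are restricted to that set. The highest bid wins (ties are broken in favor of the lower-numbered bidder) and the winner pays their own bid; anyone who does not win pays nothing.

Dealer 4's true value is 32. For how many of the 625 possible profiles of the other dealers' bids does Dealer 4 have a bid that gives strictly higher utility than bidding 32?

Others bid (2, 2, 2, 2): truth gives 0; bid 7 gives 25 > 0. Violating.
Others bid (2, 2, 2, 7): truth gives 0; bid 7 gives 25 > 0. Violating.
Others bid (2, 2, 2, 8): truth gives 0; bid 8 gives 24 > 0. Violating.
Others bid (2, 2, 2, 18): truth gives 0; bid 18 gives 14 > 0. Violating.
Others bid (2, 2, 2, 32): truth gives 0; no alternative beats it.
Others bid (2, 2, 7, 32): truth gives 0; no alternative beats it.
(Checking all 625 profiles: 108 have a profitable deviation, 517 do not.)

108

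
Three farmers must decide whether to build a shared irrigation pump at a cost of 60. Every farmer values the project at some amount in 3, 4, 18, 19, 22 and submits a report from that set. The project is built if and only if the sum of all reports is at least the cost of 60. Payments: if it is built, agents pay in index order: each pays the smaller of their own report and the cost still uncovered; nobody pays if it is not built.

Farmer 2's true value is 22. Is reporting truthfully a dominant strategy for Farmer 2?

Consider the case where Farmer 1 reports 19 and Farmer 3 reports 22.
Truthful report 22: project built, pays 22, utility 22 - 22 = 0.
Report 19 instead: project built, pays 19, utility 22 - 19 = 3.
Since 3 > 0, reporting 19 is strictly better here, so truthful reporting is not dominant.

No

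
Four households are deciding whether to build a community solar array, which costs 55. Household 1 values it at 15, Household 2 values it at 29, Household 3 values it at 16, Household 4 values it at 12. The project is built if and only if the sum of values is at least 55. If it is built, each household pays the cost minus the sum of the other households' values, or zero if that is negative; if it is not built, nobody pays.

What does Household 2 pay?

Total value 72 ≥ cost 55, so the project is built.
The other households' values sum to 43.
Cost minus that sum is 55 - 43 = 12.

12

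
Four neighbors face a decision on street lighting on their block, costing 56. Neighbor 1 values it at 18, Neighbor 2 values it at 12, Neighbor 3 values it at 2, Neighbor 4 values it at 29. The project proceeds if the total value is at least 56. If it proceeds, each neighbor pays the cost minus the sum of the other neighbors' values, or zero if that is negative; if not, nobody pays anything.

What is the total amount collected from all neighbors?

44

Total value 61 ≥ cost 56, so it is built.
Neighbor 1: others sum to 43; max(0, 56 - 43) = 13.
Neighbor 2: others sum to 49; max(0, 56 - 49) = 7.
Neighbor 3: others sum to 59; max(0, 56 - 59) = 0.
Neighbor 4: others sum to 32; max(0, 56 - 32) = 24.
Total collected = 13 + 7 + 0 + 24 = 44.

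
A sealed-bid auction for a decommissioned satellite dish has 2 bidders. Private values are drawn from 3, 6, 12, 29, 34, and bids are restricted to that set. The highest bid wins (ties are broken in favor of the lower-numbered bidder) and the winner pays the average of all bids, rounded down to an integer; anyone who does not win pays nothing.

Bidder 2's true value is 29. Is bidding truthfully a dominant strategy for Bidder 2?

Consider the case where Bidder 1 bids 3.
Truthful bid 29: wins, pays 16, utility 29 - 16 = 13.
Bid 6 instead: wins, pays 4, utility 29 - 4 = 25.
Since 25 > 13, bidding 6 is strictly better here, so truthful bidding is not dominant.

No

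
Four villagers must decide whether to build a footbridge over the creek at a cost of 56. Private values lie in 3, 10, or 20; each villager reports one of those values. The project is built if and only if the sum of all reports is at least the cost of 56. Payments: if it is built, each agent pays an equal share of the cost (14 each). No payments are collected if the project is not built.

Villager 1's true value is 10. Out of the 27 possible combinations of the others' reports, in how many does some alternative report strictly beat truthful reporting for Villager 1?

Others report (10, 20, 20): truth gives -4; report 3 gives 0 > -4. Violating.
Others report (20, 10, 20): truth gives -4; report 3 gives 0 > -4. Violating.
Others report (20, 20, 10): truth gives -4; report 3 gives 0 > -4. Violating.
Others report (3, 3, 3): truth gives 0; no alternative beats it.
Others report (3, 3, 10): truth gives 0; no alternative beats it.
(Checking all 27 profiles: 3 have a profitable deviation, 24 do not.)

3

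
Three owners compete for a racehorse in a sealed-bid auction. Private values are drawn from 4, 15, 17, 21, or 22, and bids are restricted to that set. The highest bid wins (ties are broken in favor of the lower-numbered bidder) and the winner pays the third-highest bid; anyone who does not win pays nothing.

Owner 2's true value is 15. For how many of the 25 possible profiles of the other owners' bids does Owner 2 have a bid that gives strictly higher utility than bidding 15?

Others bid (4, 17): truth gives 0; bid 17 gives 11 > 0. Violating.
Others bid (4, 21): truth gives 0; bid 21 gives 11 > 0. Violating.
Others bid (4, 22): truth gives 0; bid 22 gives 11 > 0. Violating.
Others bid (15, 4): truth gives 0; bid 17 gives 11 > 0. Violating.
Others bid (4, 4): truth gives 11; no alternative beats it.
Others bid (4, 15): truth gives 11; no alternative beats it.
(Checking all 25 profiles: 6 have a profitable deviation, 19 do not.)

6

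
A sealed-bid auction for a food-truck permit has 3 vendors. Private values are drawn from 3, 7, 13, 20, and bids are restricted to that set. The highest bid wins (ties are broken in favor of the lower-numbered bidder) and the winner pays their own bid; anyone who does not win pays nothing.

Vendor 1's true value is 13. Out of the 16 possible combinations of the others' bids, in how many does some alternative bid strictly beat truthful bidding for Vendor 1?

4

Others bid (3, 3): truth gives 0; bid 3 gives 10 > 0. Violating.
Others bid (3, 7): truth gives 0; bid 7 gives 6 > 0. Violating.
Others bid (7, 3): truth gives 0; bid 7 gives 6 > 0. Violating.
Others bid (7, 7): truth gives 0; bid 7 gives 6 > 0. Violating.
Others bid (3, 13): truth gives 0; no alternative beats it.
Others bid (3, 20): truth gives 0; no alternative beats it.
(Checking all 16 profiles: 4 have a profitable deviation, 12 do not.)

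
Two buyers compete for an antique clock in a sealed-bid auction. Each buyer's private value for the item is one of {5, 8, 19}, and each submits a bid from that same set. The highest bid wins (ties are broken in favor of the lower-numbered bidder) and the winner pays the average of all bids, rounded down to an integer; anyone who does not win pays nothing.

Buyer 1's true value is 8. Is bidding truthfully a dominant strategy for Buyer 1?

No

Consider the case where Buyer 2 bids 5.
Truthful bid 8: wins, pays 6, utility 8 - 6 = 2.
Bid 5 instead: wins, pays 5, utility 8 - 5 = 3.
Since 3 > 2, bidding 5 is strictly better here, so truthful bidding is not dominant.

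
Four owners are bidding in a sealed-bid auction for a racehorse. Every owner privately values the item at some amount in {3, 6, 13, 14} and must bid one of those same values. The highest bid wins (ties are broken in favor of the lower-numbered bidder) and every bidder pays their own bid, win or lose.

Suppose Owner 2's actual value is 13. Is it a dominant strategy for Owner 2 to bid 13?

No

Consider the case where Owner 1 bids 3, Owner 3 bids 3 and Owner 4 bids 3.
Truthful bid 13: wins, pays 13, utility 13 - 13 = 0.
Bid 6 instead: wins, pays 6, utility 13 - 6 = 7.
Since 7 > 0, bidding 6 is strictly better here, so truthful bidding is not dominant.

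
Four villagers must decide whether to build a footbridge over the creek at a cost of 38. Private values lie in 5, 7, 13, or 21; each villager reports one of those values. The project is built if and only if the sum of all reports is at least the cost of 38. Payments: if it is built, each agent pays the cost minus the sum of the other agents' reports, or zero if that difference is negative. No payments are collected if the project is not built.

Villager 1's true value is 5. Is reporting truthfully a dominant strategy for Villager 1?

Yes

Check each profile of the others' reports and compare truth against every alternative report.
Others report (5, 5, 21): truth gives 0, best alternative gives -2.
Others report (5, 13, 13): truth gives 0, best alternative gives -2.
Others report (5, 21, 5): truth gives 0, best alternative gives -2.
Others report (13, 5, 13): truth gives 0, best alternative gives -2.
Others report (13, 13, 5): truth gives 0, best alternative gives -2.
Others report (21, 5, 5): truth gives 0, best alternative gives -2.
(Remaining 58 profiles checked similarly; truth is weakly best in each.)
In every case the truthful report is at least as good as any alternative, so it is a dominant strategy.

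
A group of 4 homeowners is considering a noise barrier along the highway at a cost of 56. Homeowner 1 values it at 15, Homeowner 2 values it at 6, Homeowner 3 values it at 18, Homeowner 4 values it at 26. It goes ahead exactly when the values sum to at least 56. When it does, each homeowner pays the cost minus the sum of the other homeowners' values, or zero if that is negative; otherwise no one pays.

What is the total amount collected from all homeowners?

32

Total value 65 ≥ cost 56, so it is built.
Homeowner 1: others sum to 50; max(0, 56 - 50) = 6.
Homeowner 2: others sum to 59; max(0, 56 - 59) = 0.
Homeowner 3: others sum to 47; max(0, 56 - 47) = 9.
Homeowner 4: others sum to 39; max(0, 56 - 39) = 17.
Total collected = 6 + 0 + 9 + 17 = 32.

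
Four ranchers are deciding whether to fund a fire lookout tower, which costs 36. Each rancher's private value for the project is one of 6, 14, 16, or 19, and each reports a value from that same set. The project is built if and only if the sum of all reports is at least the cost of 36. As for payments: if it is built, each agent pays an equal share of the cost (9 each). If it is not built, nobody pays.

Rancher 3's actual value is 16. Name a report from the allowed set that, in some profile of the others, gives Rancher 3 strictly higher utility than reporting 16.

19

Suppose Rancher 1 reports 6, Rancher 2 reports 6 and Rancher 4 reports 6.
Report 16: project not built, utility 0.
Report 19: project built, pays 9, utility 16 - 9 = 7.
So reporting 19 beats truth here (7 > 0).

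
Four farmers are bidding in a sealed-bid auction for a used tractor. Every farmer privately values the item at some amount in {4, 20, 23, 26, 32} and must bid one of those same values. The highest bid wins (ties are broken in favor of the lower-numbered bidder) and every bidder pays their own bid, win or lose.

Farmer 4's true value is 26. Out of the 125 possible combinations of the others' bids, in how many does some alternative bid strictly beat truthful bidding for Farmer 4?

106

Others bid (4, 4, 4): truth gives 0; bid 20 gives 6 > 0. Violating.
Others bid (4, 4, 20): truth gives 0; bid 23 gives 3 > 0. Violating.
Others bid (4, 4, 26): truth gives -26; bid 4 gives -4 > -26. Violating.
Others bid (4, 4, 32): truth gives -26; bid 4 gives -4 > -26. Violating.
Others bid (4, 4, 23): truth gives 0; no alternative beats it.
Others bid (4, 20, 23): truth gives 0; no alternative beats it.
(Checking all 125 profiles: 106 have a profitable deviation, 19 do not.)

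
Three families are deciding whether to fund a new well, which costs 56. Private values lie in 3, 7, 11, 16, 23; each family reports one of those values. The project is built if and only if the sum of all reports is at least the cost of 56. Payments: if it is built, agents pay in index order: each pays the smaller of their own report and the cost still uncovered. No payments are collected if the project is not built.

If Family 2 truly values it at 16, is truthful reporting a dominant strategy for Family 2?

No

Consider the case where Family 1 reports 23 and Family 3 reports 23.
Truthful report 16: project built, pays 16, utility 16 - 16 = 0.
Report 11 instead: project built, pays 11, utility 16 - 11 = 5.
Since 5 > 0, reporting 11 is strictly better here, so truthful reporting is not dominant.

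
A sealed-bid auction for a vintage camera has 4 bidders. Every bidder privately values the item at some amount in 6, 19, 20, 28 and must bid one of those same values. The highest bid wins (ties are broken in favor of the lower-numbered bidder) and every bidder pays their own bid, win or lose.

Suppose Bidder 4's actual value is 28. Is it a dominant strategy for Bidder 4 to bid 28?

Consider the case where Bidder 1 bids 6, Bidder 2 bids 6 and Bidder 3 bids 6.
Truthful bid 28: wins, pays 28, utility 28 - 28 = 0.
Bid 19 instead: wins, pays 19, utility 28 - 19 = 9.
Since 9 > 0, bidding 19 is strictly better here, so truthful bidding is not dominant.

No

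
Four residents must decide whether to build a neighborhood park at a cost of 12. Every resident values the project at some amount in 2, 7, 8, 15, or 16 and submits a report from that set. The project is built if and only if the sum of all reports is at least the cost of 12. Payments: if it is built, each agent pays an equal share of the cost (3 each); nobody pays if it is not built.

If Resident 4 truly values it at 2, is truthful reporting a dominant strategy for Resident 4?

Yes

Check each profile of the others' reports and compare truth against every alternative report.
Others report (2, 2, 2): truth gives 0, best alternative gives -1.
Others report (2, 2, 7): truth gives -1, best alternative gives -1.
Others report (2, 2, 8): truth gives -1, best alternative gives -1.
Others report (2, 2, 15): truth gives -1, best alternative gives -1.
Others report (2, 2, 16): truth gives -1, best alternative gives -1.
Others report (2, 7, 2): truth gives -1, best alternative gives -1.
(Remaining 119 profiles checked similarly; truth is weakly best in each.)
In every case the truthful report is at least as good as any alternative, so it is a dominant strategy.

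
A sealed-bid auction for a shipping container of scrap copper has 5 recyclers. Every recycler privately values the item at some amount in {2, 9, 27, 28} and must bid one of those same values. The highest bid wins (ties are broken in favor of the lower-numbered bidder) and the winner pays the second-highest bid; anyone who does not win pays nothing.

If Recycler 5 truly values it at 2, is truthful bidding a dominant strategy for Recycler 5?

Yes

Check each profile of the others' bids and compare truth against every alternative bid.
Others bid (2, 2, 2, 2): truth gives 0, best alternative gives 0.
Others bid (2, 2, 2, 9): truth gives 0, best alternative gives 0.
Others bid (2, 2, 2, 27): truth gives 0, best alternative gives 0.
Others bid (2, 2, 2, 28): truth gives 0, best alternative gives 0.
Others bid (2, 2, 9, 2): truth gives 0, best alternative gives 0.
Others bid (2, 2, 9, 9): truth gives 0, best alternative gives 0.
(Remaining 250 profiles checked similarly; truth is weakly best in each.)
In every case the truthful bid is at least as good as any alternative, so it is a dominant strategy.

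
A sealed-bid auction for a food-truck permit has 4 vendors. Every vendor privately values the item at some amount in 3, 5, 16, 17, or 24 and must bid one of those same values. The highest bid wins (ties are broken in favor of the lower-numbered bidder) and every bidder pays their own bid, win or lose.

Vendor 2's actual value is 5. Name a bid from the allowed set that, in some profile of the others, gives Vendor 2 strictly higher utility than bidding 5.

Suppose Vendor 1 bids 3, Vendor 3 bids 3 and Vendor 4 bids 16.
Bid 5: loses but pays 5, utility -5.
Bid 3: loses but pays 3, utility -3.
So bidding 3 beats truth here (-3 > -5).

3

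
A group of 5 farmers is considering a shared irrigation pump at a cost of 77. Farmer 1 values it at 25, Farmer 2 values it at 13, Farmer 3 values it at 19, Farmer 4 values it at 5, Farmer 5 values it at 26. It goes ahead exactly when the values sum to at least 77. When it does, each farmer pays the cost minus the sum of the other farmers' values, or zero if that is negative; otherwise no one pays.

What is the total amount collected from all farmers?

39

Total value 88 ≥ cost 77, so it is built.
Farmer 1: others sum to 63; max(0, 77 - 63) = 14.
Farmer 2: others sum to 75; max(0, 77 - 75) = 2.
Farmer 3: others sum to 69; max(0, 77 - 69) = 8.
Farmer 4: others sum to 83; max(0, 77 - 83) = 0.
Farmer 5: others sum to 62; max(0, 77 - 62) = 15.
Total collected = 14 + 2 + 8 + 0 + 15 = 39.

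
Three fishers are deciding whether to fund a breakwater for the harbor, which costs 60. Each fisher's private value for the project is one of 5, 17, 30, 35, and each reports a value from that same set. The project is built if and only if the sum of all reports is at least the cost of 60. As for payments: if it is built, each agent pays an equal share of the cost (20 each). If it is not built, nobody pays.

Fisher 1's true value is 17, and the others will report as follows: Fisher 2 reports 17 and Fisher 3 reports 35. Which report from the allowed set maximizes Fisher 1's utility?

Report 5: project not built, utility 0.
Report 17: project built, pays 20, utility 17 - 20 = -3.
Report 30: project built, pays 20, utility 17 - 20 = -3.
Report 35: project built, pays 20, utility 17 - 20 = -3.
The best choice is 5 with utility 0.

5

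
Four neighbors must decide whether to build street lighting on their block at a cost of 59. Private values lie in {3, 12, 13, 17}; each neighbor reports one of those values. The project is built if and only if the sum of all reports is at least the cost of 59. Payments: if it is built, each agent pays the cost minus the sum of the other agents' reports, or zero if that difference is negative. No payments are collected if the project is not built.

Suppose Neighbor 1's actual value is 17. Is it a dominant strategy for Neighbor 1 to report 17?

Yes

Check each profile of the others' reports and compare truth against every alternative report.
Others report (13, 13, 17): truth gives 1, best alternative gives 0.
Others report (13, 17, 13): truth gives 1, best alternative gives 0.
Others report (17, 13, 13): truth gives 1, best alternative gives 0.
Others report (17, 17, 17): truth gives 9, best alternative gives 9.
Others report (13, 17, 17): truth gives 5, best alternative gives 5.
Others report (17, 13, 17): truth gives 5, best alternative gives 5.
(Remaining 58 profiles checked similarly; truth is weakly best in each.)
In every case the truthful report is at least as good as any alternative, so it is a dominant strategy.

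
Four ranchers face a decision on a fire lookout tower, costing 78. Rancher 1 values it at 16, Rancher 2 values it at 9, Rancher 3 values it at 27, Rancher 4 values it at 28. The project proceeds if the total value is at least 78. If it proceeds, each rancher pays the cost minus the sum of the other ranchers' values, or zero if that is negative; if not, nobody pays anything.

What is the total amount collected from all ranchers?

Total value 80 ≥ cost 78, so it is built.
Rancher 1: others sum to 64; max(0, 78 - 64) = 14.
Rancher 2: others sum to 71; max(0, 78 - 71) = 7.
Rancher 3: others sum to 53; max(0, 78 - 53) = 25.
Rancher 4: others sum to 52; max(0, 78 - 52) = 26.
Total collected = 14 + 7 + 25 + 26 = 72.

72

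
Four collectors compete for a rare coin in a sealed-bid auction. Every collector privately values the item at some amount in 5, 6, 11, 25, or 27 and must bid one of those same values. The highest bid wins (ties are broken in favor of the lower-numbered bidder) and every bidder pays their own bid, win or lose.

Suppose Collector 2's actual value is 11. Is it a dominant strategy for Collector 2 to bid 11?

Consider the case where Collector 1 bids 5, Collector 3 bids 5 and Collector 4 bids 5.
Truthful bid 11: wins, pays 11, utility 11 - 11 = 0.
Bid 6 instead: wins, pays 6, utility 11 - 6 = 5.
Since 5 > 0, bidding 6 is strictly better here, so truthful bidding is not dominant.

No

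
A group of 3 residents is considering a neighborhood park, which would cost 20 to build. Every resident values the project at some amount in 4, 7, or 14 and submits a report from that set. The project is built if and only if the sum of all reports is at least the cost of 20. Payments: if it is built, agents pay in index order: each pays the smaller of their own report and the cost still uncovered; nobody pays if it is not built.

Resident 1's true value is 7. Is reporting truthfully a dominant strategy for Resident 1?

No

Consider the case where Resident 2 reports 4 and Resident 3 reports 14.
Truthful report 7: project built, pays 7, utility 7 - 7 = 0.
Report 4 instead: project built, pays 4, utility 7 - 4 = 3.
Since 3 > 0, reporting 4 is strictly better here, so truthful reporting is not dominant.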